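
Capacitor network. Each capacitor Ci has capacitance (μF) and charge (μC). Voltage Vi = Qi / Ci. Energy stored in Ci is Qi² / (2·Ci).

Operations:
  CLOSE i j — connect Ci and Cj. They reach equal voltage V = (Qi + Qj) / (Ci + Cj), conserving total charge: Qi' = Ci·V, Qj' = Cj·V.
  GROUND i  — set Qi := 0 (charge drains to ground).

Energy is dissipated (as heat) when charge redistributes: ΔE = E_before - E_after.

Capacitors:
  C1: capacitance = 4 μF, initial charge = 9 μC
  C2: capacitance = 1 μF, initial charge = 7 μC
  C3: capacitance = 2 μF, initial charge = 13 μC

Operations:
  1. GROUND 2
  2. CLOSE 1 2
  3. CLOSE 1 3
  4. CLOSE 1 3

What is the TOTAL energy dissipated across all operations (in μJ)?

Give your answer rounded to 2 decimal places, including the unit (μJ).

Answer: 41.25 μJ

Derivation:
Initial: C1(4μF, Q=9μC, V=2.25V), C2(1μF, Q=7μC, V=7.00V), C3(2μF, Q=13μC, V=6.50V)
Op 1: GROUND 2: Q2=0; energy lost=24.500
Op 2: CLOSE 1-2: Q_total=9.00, C_total=5.00, V=1.80; Q1=7.20, Q2=1.80; dissipated=2.025
Op 3: CLOSE 1-3: Q_total=20.20, C_total=6.00, V=3.37; Q1=13.47, Q3=6.73; dissipated=14.727
Op 4: CLOSE 1-3: Q_total=20.20, C_total=6.00, V=3.37; Q1=13.47, Q3=6.73; dissipated=0.000
Total dissipated: 41.252 μJ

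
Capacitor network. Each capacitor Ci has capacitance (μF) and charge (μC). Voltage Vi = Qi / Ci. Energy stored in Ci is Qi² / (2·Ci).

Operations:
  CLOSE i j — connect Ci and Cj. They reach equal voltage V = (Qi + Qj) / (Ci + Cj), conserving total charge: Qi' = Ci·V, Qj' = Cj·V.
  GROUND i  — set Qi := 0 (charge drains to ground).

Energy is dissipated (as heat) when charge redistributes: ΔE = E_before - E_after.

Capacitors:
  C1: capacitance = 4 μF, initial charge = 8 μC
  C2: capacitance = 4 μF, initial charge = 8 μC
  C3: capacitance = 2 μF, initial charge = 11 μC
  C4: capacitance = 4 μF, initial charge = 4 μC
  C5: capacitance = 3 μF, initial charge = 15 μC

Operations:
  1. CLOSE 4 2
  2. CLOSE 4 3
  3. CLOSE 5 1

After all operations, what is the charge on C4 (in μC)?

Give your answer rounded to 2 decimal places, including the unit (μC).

Initial: C1(4μF, Q=8μC, V=2.00V), C2(4μF, Q=8μC, V=2.00V), C3(2μF, Q=11μC, V=5.50V), C4(4μF, Q=4μC, V=1.00V), C5(3μF, Q=15μC, V=5.00V)
Op 1: CLOSE 4-2: Q_total=12.00, C_total=8.00, V=1.50; Q4=6.00, Q2=6.00; dissipated=1.000
Op 2: CLOSE 4-3: Q_total=17.00, C_total=6.00, V=2.83; Q4=11.33, Q3=5.67; dissipated=10.667
Op 3: CLOSE 5-1: Q_total=23.00, C_total=7.00, V=3.29; Q5=9.86, Q1=13.14; dissipated=7.714
Final charges: Q1=13.14, Q2=6.00, Q3=5.67, Q4=11.33, Q5=9.86

Answer: 11.33 μC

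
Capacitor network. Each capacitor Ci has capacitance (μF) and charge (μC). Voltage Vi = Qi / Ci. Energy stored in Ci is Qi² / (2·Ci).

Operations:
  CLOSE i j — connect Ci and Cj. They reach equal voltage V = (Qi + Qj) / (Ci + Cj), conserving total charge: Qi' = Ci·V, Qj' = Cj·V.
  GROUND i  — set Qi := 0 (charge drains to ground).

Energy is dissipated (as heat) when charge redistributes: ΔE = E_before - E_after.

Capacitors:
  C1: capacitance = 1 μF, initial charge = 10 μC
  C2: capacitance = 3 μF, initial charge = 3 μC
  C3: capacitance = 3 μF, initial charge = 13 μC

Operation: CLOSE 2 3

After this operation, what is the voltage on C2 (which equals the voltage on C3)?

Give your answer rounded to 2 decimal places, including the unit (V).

Answer: 2.67 V

Derivation:
Initial: C1(1μF, Q=10μC, V=10.00V), C2(3μF, Q=3μC, V=1.00V), C3(3μF, Q=13μC, V=4.33V)
Op 1: CLOSE 2-3: Q_total=16.00, C_total=6.00, V=2.67; Q2=8.00, Q3=8.00; dissipated=8.333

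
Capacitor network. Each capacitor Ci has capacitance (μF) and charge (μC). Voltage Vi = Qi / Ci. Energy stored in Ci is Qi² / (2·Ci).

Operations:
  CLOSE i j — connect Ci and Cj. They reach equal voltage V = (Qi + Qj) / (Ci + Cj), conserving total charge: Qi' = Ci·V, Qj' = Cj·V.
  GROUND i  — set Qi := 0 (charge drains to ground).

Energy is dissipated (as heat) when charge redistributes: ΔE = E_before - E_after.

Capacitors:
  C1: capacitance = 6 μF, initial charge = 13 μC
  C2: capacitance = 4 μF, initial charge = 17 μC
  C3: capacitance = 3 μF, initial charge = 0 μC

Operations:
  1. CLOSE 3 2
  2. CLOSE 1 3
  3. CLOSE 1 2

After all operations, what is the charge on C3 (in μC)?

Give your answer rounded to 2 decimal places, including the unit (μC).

Initial: C1(6μF, Q=13μC, V=2.17V), C2(4μF, Q=17μC, V=4.25V), C3(3μF, Q=0μC, V=0.00V)
Op 1: CLOSE 3-2: Q_total=17.00, C_total=7.00, V=2.43; Q3=7.29, Q2=9.71; dissipated=15.482
Op 2: CLOSE 1-3: Q_total=20.29, C_total=9.00, V=2.25; Q1=13.52, Q3=6.76; dissipated=0.069
Op 3: CLOSE 1-2: Q_total=23.24, C_total=10.00, V=2.32; Q1=13.94, Q2=9.30; dissipated=0.037
Final charges: Q1=13.94, Q2=9.30, Q3=6.76

Answer: 6.76 μC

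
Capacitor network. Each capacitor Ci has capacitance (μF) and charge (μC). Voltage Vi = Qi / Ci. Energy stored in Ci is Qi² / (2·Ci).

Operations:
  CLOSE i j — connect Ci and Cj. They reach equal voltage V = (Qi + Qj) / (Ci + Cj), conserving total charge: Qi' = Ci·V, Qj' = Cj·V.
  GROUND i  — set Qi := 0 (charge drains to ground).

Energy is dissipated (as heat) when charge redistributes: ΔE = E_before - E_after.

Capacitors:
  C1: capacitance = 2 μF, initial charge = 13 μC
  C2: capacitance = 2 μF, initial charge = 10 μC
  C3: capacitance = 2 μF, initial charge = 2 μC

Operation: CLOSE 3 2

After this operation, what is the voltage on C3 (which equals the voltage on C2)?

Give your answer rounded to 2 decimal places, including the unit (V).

Answer: 3.00 V

Derivation:
Initial: C1(2μF, Q=13μC, V=6.50V), C2(2μF, Q=10μC, V=5.00V), C3(2μF, Q=2μC, V=1.00V)
Op 1: CLOSE 3-2: Q_total=12.00, C_total=4.00, V=3.00; Q3=6.00, Q2=6.00; dissipated=8.000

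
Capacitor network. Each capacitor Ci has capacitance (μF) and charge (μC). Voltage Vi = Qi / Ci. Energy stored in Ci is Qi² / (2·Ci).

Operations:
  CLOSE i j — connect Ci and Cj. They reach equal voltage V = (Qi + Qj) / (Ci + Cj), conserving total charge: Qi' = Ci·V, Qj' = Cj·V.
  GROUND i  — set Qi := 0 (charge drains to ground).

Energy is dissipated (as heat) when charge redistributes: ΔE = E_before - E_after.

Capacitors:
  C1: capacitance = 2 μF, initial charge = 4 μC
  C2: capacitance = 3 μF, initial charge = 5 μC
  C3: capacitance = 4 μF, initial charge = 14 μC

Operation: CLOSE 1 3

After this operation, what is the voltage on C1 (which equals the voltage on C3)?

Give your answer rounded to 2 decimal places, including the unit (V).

Initial: C1(2μF, Q=4μC, V=2.00V), C2(3μF, Q=5μC, V=1.67V), C3(4μF, Q=14μC, V=3.50V)
Op 1: CLOSE 1-3: Q_total=18.00, C_total=6.00, V=3.00; Q1=6.00, Q3=12.00; dissipated=1.500

Answer: 3.00 V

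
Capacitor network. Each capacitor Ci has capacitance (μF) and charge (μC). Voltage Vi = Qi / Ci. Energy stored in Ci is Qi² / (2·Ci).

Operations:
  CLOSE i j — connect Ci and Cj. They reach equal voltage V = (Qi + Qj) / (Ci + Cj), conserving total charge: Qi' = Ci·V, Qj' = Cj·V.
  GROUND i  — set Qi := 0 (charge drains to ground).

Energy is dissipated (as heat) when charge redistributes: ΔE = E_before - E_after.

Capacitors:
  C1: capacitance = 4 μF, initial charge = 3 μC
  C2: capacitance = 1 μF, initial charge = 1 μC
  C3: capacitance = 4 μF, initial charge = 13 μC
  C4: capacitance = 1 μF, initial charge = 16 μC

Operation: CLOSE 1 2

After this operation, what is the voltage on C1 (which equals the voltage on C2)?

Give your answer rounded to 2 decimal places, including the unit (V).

Initial: C1(4μF, Q=3μC, V=0.75V), C2(1μF, Q=1μC, V=1.00V), C3(4μF, Q=13μC, V=3.25V), C4(1μF, Q=16μC, V=16.00V)
Op 1: CLOSE 1-2: Q_total=4.00, C_total=5.00, V=0.80; Q1=3.20, Q2=0.80; dissipated=0.025

Answer: 0.80 V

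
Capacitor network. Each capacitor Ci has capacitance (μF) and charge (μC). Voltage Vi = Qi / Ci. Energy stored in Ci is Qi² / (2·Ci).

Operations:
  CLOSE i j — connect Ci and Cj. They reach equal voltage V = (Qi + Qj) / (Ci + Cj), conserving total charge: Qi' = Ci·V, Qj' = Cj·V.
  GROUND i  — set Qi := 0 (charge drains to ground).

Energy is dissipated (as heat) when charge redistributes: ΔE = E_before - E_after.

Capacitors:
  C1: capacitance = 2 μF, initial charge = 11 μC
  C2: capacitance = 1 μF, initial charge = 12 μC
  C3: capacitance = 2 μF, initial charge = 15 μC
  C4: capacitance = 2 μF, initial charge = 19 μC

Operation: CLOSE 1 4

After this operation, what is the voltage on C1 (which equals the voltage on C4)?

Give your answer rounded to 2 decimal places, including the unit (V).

Answer: 7.50 V

Derivation:
Initial: C1(2μF, Q=11μC, V=5.50V), C2(1μF, Q=12μC, V=12.00V), C3(2μF, Q=15μC, V=7.50V), C4(2μF, Q=19μC, V=9.50V)
Op 1: CLOSE 1-4: Q_total=30.00, C_total=4.00, V=7.50; Q1=15.00, Q4=15.00; dissipated=8.000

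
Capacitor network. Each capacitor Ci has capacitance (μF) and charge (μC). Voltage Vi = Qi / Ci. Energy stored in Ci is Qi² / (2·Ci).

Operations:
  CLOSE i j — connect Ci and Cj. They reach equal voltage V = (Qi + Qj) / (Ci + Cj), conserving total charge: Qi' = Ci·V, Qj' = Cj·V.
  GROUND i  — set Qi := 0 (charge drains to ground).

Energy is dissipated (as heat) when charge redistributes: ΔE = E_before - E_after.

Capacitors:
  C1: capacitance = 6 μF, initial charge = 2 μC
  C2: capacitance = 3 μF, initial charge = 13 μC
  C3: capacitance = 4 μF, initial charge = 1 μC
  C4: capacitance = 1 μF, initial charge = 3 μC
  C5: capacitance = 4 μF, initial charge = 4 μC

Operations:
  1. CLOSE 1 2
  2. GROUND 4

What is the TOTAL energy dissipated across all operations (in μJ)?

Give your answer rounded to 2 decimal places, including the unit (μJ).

Answer: 20.50 μJ

Derivation:
Initial: C1(6μF, Q=2μC, V=0.33V), C2(3μF, Q=13μC, V=4.33V), C3(4μF, Q=1μC, V=0.25V), C4(1μF, Q=3μC, V=3.00V), C5(4μF, Q=4μC, V=1.00V)
Op 1: CLOSE 1-2: Q_total=15.00, C_total=9.00, V=1.67; Q1=10.00, Q2=5.00; dissipated=16.000
Op 2: GROUND 4: Q4=0; energy lost=4.500
Total dissipated: 20.500 μJ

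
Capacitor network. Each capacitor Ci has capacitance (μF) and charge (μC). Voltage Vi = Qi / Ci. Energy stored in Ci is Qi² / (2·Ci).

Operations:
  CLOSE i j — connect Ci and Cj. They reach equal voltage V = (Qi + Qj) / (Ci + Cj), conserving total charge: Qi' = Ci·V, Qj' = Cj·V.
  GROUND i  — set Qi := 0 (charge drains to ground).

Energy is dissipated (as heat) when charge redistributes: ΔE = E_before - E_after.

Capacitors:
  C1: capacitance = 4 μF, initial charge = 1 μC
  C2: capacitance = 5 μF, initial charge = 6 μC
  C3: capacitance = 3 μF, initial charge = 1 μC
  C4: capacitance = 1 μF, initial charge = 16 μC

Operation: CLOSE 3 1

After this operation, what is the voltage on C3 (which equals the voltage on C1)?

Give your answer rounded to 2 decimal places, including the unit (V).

Initial: C1(4μF, Q=1μC, V=0.25V), C2(5μF, Q=6μC, V=1.20V), C3(3μF, Q=1μC, V=0.33V), C4(1μF, Q=16μC, V=16.00V)
Op 1: CLOSE 3-1: Q_total=2.00, C_total=7.00, V=0.29; Q3=0.86, Q1=1.14; dissipated=0.006

Answer: 0.29 V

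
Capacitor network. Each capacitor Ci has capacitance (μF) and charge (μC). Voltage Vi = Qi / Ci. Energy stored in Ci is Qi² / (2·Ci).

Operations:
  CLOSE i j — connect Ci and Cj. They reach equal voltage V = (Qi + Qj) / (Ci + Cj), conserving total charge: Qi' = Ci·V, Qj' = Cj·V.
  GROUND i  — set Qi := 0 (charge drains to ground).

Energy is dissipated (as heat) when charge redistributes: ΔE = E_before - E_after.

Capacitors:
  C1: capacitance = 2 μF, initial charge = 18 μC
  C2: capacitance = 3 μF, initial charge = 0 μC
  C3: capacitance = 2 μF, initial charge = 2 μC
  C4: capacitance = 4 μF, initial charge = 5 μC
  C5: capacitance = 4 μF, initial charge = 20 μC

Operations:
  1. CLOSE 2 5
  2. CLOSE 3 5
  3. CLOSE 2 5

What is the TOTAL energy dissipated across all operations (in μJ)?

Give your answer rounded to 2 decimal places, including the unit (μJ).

Answer: 24.06 μJ

Derivation:
Initial: C1(2μF, Q=18μC, V=9.00V), C2(3μF, Q=0μC, V=0.00V), C3(2μF, Q=2μC, V=1.00V), C4(4μF, Q=5μC, V=1.25V), C5(4μF, Q=20μC, V=5.00V)
Op 1: CLOSE 2-5: Q_total=20.00, C_total=7.00, V=2.86; Q2=8.57, Q5=11.43; dissipated=21.429
Op 2: CLOSE 3-5: Q_total=13.43, C_total=6.00, V=2.24; Q3=4.48, Q5=8.95; dissipated=2.299
Op 3: CLOSE 2-5: Q_total=17.52, C_total=7.00, V=2.50; Q2=7.51, Q5=10.01; dissipated=0.328
Total dissipated: 24.056 μJ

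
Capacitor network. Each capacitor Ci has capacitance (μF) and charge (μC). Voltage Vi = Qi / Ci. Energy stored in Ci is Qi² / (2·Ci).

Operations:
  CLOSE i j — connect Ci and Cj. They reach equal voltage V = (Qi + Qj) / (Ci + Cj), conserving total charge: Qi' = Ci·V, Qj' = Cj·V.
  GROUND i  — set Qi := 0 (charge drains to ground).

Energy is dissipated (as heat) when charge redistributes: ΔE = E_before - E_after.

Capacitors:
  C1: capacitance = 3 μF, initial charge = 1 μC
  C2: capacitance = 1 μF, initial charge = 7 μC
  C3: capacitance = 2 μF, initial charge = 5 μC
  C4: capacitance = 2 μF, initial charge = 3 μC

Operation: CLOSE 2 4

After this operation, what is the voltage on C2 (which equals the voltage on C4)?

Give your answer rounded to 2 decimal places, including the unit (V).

Initial: C1(3μF, Q=1μC, V=0.33V), C2(1μF, Q=7μC, V=7.00V), C3(2μF, Q=5μC, V=2.50V), C4(2μF, Q=3μC, V=1.50V)
Op 1: CLOSE 2-4: Q_total=10.00, C_total=3.00, V=3.33; Q2=3.33, Q4=6.67; dissipated=10.083

Answer: 3.33 V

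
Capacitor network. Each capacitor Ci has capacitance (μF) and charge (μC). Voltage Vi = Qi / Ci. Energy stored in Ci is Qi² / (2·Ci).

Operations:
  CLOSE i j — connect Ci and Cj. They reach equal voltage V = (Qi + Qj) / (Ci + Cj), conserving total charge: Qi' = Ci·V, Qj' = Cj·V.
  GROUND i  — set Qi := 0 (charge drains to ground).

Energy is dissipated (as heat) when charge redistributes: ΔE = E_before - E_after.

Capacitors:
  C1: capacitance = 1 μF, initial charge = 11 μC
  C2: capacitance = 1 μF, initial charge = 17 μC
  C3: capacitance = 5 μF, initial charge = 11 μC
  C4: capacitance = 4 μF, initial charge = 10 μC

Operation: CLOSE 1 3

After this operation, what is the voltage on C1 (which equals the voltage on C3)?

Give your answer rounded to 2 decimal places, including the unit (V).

Initial: C1(1μF, Q=11μC, V=11.00V), C2(1μF, Q=17μC, V=17.00V), C3(5μF, Q=11μC, V=2.20V), C4(4μF, Q=10μC, V=2.50V)
Op 1: CLOSE 1-3: Q_total=22.00, C_total=6.00, V=3.67; Q1=3.67, Q3=18.33; dissipated=32.267

Answer: 3.67 V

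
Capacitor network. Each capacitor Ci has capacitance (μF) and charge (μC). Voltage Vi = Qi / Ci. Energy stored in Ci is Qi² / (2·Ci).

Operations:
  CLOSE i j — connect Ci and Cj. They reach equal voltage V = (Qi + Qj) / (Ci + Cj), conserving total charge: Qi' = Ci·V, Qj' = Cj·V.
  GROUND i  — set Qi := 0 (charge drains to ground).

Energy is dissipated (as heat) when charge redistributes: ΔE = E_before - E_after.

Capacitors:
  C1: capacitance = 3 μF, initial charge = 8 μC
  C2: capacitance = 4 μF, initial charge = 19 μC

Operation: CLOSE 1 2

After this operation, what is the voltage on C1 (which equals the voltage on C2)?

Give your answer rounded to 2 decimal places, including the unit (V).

Initial: C1(3μF, Q=8μC, V=2.67V), C2(4μF, Q=19μC, V=4.75V)
Op 1: CLOSE 1-2: Q_total=27.00, C_total=7.00, V=3.86; Q1=11.57, Q2=15.43; dissipated=3.720

Answer: 3.86 V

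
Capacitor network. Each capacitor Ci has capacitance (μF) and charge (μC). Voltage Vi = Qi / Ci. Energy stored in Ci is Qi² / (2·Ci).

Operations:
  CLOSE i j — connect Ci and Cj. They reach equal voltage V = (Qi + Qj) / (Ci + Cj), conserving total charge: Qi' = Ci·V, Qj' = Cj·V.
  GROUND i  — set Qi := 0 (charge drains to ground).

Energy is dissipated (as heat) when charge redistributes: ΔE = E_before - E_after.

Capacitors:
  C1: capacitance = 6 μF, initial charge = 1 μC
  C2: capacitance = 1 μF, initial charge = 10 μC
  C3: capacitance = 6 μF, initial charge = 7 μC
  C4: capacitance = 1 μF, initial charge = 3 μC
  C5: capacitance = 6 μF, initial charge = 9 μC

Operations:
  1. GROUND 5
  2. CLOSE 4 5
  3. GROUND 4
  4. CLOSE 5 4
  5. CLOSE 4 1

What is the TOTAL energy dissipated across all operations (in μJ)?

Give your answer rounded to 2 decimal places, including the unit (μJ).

Initial: C1(6μF, Q=1μC, V=0.17V), C2(1μF, Q=10μC, V=10.00V), C3(6μF, Q=7μC, V=1.17V), C4(1μF, Q=3μC, V=3.00V), C5(6μF, Q=9μC, V=1.50V)
Op 1: GROUND 5: Q5=0; energy lost=6.750
Op 2: CLOSE 4-5: Q_total=3.00, C_total=7.00, V=0.43; Q4=0.43, Q5=2.57; dissipated=3.857
Op 3: GROUND 4: Q4=0; energy lost=0.092
Op 4: CLOSE 5-4: Q_total=2.57, C_total=7.00, V=0.37; Q5=2.20, Q4=0.37; dissipated=0.079
Op 5: CLOSE 4-1: Q_total=1.37, C_total=7.00, V=0.20; Q4=0.20, Q1=1.17; dissipated=0.017
Total dissipated: 10.795 μJ

Answer: 10.79 μJ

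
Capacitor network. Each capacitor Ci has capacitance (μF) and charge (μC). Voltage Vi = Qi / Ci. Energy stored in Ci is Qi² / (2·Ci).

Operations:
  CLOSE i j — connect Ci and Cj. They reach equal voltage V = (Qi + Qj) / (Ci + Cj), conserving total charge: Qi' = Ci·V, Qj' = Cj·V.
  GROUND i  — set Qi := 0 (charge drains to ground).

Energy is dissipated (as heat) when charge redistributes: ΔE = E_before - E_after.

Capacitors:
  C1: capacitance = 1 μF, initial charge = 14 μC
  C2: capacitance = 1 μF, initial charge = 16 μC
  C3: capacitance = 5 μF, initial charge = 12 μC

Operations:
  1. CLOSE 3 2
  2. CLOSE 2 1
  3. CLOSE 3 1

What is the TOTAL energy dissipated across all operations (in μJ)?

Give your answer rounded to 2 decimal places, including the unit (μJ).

Answer: 107.92 μJ

Derivation:
Initial: C1(1μF, Q=14μC, V=14.00V), C2(1μF, Q=16μC, V=16.00V), C3(5μF, Q=12μC, V=2.40V)
Op 1: CLOSE 3-2: Q_total=28.00, C_total=6.00, V=4.67; Q3=23.33, Q2=4.67; dissipated=77.067
Op 2: CLOSE 2-1: Q_total=18.67, C_total=2.00, V=9.33; Q2=9.33, Q1=9.33; dissipated=21.778
Op 3: CLOSE 3-1: Q_total=32.67, C_total=6.00, V=5.44; Q3=27.22, Q1=5.44; dissipated=9.074
Total dissipated: 107.919 μJ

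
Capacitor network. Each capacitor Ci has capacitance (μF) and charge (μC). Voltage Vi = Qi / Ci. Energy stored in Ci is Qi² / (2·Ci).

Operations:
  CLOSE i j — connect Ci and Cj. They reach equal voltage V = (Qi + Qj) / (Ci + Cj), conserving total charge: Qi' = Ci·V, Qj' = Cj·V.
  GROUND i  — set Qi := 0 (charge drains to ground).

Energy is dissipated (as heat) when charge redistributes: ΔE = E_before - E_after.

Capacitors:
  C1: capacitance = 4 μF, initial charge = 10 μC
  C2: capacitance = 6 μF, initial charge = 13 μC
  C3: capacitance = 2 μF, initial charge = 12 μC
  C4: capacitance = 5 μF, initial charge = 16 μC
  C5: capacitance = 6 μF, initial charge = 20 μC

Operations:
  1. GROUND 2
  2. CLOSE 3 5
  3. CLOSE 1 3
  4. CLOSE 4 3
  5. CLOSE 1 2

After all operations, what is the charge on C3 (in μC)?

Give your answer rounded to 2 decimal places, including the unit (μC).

Initial: C1(4μF, Q=10μC, V=2.50V), C2(6μF, Q=13μC, V=2.17V), C3(2μF, Q=12μC, V=6.00V), C4(5μF, Q=16μC, V=3.20V), C5(6μF, Q=20μC, V=3.33V)
Op 1: GROUND 2: Q2=0; energy lost=14.083
Op 2: CLOSE 3-5: Q_total=32.00, C_total=8.00, V=4.00; Q3=8.00, Q5=24.00; dissipated=5.333
Op 3: CLOSE 1-3: Q_total=18.00, C_total=6.00, V=3.00; Q1=12.00, Q3=6.00; dissipated=1.500
Op 4: CLOSE 4-3: Q_total=22.00, C_total=7.00, V=3.14; Q4=15.71, Q3=6.29; dissipated=0.029
Op 5: CLOSE 1-2: Q_total=12.00, C_total=10.00, V=1.20; Q1=4.80, Q2=7.20; dissipated=10.800
Final charges: Q1=4.80, Q2=7.20, Q3=6.29, Q4=15.71, Q5=24.00

Answer: 6.29 μC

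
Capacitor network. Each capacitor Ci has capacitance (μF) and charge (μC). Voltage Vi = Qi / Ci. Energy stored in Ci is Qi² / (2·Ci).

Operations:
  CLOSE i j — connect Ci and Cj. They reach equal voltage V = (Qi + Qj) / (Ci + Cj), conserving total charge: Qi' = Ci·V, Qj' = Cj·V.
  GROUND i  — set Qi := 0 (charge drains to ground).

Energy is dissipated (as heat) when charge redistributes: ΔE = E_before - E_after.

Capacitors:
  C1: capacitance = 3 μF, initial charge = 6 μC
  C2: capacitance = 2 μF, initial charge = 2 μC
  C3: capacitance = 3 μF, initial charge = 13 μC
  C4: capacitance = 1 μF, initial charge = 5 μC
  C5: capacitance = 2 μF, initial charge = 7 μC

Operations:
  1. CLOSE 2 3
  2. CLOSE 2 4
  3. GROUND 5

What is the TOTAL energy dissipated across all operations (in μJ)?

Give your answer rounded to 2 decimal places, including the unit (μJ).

Answer: 20.25 μJ

Derivation:
Initial: C1(3μF, Q=6μC, V=2.00V), C2(2μF, Q=2μC, V=1.00V), C3(3μF, Q=13μC, V=4.33V), C4(1μF, Q=5μC, V=5.00V), C5(2μF, Q=7μC, V=3.50V)
Op 1: CLOSE 2-3: Q_total=15.00, C_total=5.00, V=3.00; Q2=6.00, Q3=9.00; dissipated=6.667
Op 2: CLOSE 2-4: Q_total=11.00, C_total=3.00, V=3.67; Q2=7.33, Q4=3.67; dissipated=1.333
Op 3: GROUND 5: Q5=0; energy lost=12.250
Total dissipated: 20.250 μJ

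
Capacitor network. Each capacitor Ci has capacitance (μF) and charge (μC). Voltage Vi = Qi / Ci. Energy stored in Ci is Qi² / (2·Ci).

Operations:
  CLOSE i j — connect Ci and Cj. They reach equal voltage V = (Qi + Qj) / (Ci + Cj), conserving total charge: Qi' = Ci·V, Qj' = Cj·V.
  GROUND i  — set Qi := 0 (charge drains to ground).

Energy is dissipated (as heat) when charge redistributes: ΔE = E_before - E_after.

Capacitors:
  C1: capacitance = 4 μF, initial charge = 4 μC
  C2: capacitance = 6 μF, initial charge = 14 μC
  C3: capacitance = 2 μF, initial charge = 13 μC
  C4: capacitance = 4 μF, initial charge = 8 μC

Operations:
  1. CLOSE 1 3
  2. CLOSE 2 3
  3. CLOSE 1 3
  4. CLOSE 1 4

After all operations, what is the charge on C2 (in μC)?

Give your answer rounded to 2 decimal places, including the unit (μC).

Initial: C1(4μF, Q=4μC, V=1.00V), C2(6μF, Q=14μC, V=2.33V), C3(2μF, Q=13μC, V=6.50V), C4(4μF, Q=8μC, V=2.00V)
Op 1: CLOSE 1-3: Q_total=17.00, C_total=6.00, V=2.83; Q1=11.33, Q3=5.67; dissipated=20.167
Op 2: CLOSE 2-3: Q_total=19.67, C_total=8.00, V=2.46; Q2=14.75, Q3=4.92; dissipated=0.188
Op 3: CLOSE 1-3: Q_total=16.25, C_total=6.00, V=2.71; Q1=10.83, Q3=5.42; dissipated=0.094
Op 4: CLOSE 1-4: Q_total=18.83, C_total=8.00, V=2.35; Q1=9.42, Q4=9.42; dissipated=0.502
Final charges: Q1=9.42, Q2=14.75, Q3=5.42, Q4=9.42

Answer: 14.75 μC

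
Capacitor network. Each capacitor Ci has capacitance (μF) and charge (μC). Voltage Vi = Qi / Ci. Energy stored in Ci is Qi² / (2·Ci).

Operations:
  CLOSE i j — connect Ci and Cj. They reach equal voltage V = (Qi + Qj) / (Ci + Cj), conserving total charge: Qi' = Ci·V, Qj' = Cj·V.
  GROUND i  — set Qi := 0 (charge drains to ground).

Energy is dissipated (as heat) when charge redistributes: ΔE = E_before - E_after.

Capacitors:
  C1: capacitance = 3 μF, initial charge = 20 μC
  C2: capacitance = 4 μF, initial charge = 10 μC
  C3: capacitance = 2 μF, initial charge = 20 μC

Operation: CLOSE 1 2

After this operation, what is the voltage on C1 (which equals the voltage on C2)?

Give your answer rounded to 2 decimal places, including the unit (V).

Answer: 4.29 V

Derivation:
Initial: C1(3μF, Q=20μC, V=6.67V), C2(4μF, Q=10μC, V=2.50V), C3(2μF, Q=20μC, V=10.00V)
Op 1: CLOSE 1-2: Q_total=30.00, C_total=7.00, V=4.29; Q1=12.86, Q2=17.14; dissipated=14.881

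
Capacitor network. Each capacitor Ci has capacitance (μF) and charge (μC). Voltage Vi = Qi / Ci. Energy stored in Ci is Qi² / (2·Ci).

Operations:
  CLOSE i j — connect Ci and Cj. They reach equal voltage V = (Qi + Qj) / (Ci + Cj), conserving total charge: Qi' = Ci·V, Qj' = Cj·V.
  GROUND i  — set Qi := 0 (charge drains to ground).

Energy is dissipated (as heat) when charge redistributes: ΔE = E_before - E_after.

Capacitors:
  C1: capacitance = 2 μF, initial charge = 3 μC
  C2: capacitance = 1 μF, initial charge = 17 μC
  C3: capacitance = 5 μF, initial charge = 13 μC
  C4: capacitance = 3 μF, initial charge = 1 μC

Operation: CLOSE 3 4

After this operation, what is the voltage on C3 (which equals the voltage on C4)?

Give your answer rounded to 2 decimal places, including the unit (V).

Initial: C1(2μF, Q=3μC, V=1.50V), C2(1μF, Q=17μC, V=17.00V), C3(5μF, Q=13μC, V=2.60V), C4(3μF, Q=1μC, V=0.33V)
Op 1: CLOSE 3-4: Q_total=14.00, C_total=8.00, V=1.75; Q3=8.75, Q4=5.25; dissipated=4.817

Answer: 1.75 V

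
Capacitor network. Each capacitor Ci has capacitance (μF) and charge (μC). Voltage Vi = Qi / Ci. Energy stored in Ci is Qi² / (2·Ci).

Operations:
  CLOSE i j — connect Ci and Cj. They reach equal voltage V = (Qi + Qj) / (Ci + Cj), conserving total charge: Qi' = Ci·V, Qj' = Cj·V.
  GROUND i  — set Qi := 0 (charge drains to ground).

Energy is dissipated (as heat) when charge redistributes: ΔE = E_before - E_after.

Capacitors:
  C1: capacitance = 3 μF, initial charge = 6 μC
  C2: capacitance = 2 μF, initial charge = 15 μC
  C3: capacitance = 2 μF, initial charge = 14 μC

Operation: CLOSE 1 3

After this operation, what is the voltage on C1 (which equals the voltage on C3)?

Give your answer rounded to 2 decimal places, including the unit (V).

Answer: 4.00 V

Derivation:
Initial: C1(3μF, Q=6μC, V=2.00V), C2(2μF, Q=15μC, V=7.50V), C3(2μF, Q=14μC, V=7.00V)
Op 1: CLOSE 1-3: Q_total=20.00, C_total=5.00, V=4.00; Q1=12.00, Q3=8.00; dissipated=15.000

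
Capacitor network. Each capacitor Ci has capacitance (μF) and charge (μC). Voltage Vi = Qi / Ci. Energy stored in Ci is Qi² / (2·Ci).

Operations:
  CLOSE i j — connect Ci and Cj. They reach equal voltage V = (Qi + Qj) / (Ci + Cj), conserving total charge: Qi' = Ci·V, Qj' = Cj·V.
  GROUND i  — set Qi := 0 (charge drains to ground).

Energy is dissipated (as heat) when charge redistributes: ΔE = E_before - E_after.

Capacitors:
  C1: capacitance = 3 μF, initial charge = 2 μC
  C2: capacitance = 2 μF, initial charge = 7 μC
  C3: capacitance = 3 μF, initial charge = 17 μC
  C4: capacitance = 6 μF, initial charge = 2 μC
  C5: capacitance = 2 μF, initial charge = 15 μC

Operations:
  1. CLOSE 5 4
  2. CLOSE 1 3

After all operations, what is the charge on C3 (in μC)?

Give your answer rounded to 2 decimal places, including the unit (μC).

Answer: 9.50 μC

Derivation:
Initial: C1(3μF, Q=2μC, V=0.67V), C2(2μF, Q=7μC, V=3.50V), C3(3μF, Q=17μC, V=5.67V), C4(6μF, Q=2μC, V=0.33V), C5(2μF, Q=15μC, V=7.50V)
Op 1: CLOSE 5-4: Q_total=17.00, C_total=8.00, V=2.12; Q5=4.25, Q4=12.75; dissipated=38.521
Op 2: CLOSE 1-3: Q_total=19.00, C_total=6.00, V=3.17; Q1=9.50, Q3=9.50; dissipated=18.750
Final charges: Q1=9.50, Q2=7.00, Q3=9.50, Q4=12.75, Q5=4.25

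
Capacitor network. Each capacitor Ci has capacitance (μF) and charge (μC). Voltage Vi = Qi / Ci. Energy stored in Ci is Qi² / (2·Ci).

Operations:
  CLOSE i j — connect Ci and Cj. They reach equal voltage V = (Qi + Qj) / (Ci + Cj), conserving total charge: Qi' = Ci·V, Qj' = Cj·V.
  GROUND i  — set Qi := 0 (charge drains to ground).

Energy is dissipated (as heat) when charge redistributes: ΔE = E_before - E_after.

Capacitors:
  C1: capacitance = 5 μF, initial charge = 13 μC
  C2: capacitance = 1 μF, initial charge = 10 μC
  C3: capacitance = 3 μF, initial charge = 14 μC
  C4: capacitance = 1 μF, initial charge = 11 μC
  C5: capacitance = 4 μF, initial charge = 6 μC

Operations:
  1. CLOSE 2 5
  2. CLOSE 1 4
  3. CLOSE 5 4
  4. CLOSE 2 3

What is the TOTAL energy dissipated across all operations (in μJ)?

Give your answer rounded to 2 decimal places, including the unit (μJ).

Answer: 59.36 μJ

Derivation:
Initial: C1(5μF, Q=13μC, V=2.60V), C2(1μF, Q=10μC, V=10.00V), C3(3μF, Q=14μC, V=4.67V), C4(1μF, Q=11μC, V=11.00V), C5(4μF, Q=6μC, V=1.50V)
Op 1: CLOSE 2-5: Q_total=16.00, C_total=5.00, V=3.20; Q2=3.20, Q5=12.80; dissipated=28.900
Op 2: CLOSE 1-4: Q_total=24.00, C_total=6.00, V=4.00; Q1=20.00, Q4=4.00; dissipated=29.400
Op 3: CLOSE 5-4: Q_total=16.80, C_total=5.00, V=3.36; Q5=13.44, Q4=3.36; dissipated=0.256
Op 4: CLOSE 2-3: Q_total=17.20, C_total=4.00, V=4.30; Q2=4.30, Q3=12.90; dissipated=0.807
Total dissipated: 59.363 μJ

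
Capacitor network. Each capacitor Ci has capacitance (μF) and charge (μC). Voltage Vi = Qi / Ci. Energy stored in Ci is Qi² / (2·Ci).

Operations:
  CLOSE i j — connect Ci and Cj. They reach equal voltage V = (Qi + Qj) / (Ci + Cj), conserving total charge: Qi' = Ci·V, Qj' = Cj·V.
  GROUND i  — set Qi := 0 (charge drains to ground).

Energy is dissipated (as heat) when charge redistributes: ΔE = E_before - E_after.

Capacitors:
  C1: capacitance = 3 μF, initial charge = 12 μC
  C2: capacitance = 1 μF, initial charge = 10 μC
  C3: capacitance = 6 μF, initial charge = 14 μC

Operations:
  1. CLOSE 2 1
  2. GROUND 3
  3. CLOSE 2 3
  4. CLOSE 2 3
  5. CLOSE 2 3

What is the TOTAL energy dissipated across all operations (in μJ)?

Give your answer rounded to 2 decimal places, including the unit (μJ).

Answer: 42.80 μJ

Derivation:
Initial: C1(3μF, Q=12μC, V=4.00V), C2(1μF, Q=10μC, V=10.00V), C3(6μF, Q=14μC, V=2.33V)
Op 1: CLOSE 2-1: Q_total=22.00, C_total=4.00, V=5.50; Q2=5.50, Q1=16.50; dissipated=13.500
Op 2: GROUND 3: Q3=0; energy lost=16.333
Op 3: CLOSE 2-3: Q_total=5.50, C_total=7.00, V=0.79; Q2=0.79, Q3=4.71; dissipated=12.964
Op 4: CLOSE 2-3: Q_total=5.50, C_total=7.00, V=0.79; Q2=0.79, Q3=4.71; dissipated=0.000
Op 5: CLOSE 2-3: Q_total=5.50, C_total=7.00, V=0.79; Q2=0.79, Q3=4.71; dissipated=0.000
Total dissipated: 42.798 μJ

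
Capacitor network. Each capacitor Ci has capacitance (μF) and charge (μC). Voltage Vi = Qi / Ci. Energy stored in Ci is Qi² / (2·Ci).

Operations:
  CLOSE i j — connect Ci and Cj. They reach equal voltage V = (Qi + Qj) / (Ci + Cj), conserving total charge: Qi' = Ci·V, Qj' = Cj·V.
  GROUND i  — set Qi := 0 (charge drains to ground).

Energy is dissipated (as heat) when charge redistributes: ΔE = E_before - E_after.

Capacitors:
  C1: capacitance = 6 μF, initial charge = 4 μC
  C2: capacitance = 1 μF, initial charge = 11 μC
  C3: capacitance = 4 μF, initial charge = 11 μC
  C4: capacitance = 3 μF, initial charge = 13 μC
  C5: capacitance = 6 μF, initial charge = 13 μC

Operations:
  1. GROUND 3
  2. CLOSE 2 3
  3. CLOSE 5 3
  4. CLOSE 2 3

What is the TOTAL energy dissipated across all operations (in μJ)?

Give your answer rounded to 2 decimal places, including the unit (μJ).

Answer: 63.53 μJ

Derivation:
Initial: C1(6μF, Q=4μC, V=0.67V), C2(1μF, Q=11μC, V=11.00V), C3(4μF, Q=11μC, V=2.75V), C4(3μF, Q=13μC, V=4.33V), C5(6μF, Q=13μC, V=2.17V)
Op 1: GROUND 3: Q3=0; energy lost=15.125
Op 2: CLOSE 2-3: Q_total=11.00, C_total=5.00, V=2.20; Q2=2.20, Q3=8.80; dissipated=48.400
Op 3: CLOSE 5-3: Q_total=21.80, C_total=10.00, V=2.18; Q5=13.08, Q3=8.72; dissipated=0.001
Op 4: CLOSE 2-3: Q_total=10.92, C_total=5.00, V=2.18; Q2=2.18, Q3=8.74; dissipated=0.000
Total dissipated: 63.526 μJ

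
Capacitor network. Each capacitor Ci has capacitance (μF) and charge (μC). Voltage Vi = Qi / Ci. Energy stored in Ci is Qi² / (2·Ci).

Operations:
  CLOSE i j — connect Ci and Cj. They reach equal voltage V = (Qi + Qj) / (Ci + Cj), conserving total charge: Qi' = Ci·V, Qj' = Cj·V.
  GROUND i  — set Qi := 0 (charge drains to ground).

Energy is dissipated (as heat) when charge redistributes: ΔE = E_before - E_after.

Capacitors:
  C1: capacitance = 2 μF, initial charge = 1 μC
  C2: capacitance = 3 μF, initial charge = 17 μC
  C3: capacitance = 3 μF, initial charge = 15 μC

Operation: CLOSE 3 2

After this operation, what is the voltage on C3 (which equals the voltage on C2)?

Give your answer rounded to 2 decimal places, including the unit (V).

Initial: C1(2μF, Q=1μC, V=0.50V), C2(3μF, Q=17μC, V=5.67V), C3(3μF, Q=15μC, V=5.00V)
Op 1: CLOSE 3-2: Q_total=32.00, C_total=6.00, V=5.33; Q3=16.00, Q2=16.00; dissipated=0.333

Answer: 5.33 V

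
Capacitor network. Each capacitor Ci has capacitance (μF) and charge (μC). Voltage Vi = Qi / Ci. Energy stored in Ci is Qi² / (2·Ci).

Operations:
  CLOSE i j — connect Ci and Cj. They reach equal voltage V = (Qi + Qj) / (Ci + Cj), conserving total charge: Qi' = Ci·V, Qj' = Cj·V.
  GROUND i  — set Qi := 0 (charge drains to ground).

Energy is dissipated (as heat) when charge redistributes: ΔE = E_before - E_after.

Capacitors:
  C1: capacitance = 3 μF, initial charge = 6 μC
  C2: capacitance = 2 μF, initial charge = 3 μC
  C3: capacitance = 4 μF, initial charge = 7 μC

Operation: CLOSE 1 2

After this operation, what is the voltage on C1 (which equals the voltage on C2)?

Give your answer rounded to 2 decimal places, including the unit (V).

Answer: 1.80 V

Derivation:
Initial: C1(3μF, Q=6μC, V=2.00V), C2(2μF, Q=3μC, V=1.50V), C3(4μF, Q=7μC, V=1.75V)
Op 1: CLOSE 1-2: Q_total=9.00, C_total=5.00, V=1.80; Q1=5.40, Q2=3.60; dissipated=0.150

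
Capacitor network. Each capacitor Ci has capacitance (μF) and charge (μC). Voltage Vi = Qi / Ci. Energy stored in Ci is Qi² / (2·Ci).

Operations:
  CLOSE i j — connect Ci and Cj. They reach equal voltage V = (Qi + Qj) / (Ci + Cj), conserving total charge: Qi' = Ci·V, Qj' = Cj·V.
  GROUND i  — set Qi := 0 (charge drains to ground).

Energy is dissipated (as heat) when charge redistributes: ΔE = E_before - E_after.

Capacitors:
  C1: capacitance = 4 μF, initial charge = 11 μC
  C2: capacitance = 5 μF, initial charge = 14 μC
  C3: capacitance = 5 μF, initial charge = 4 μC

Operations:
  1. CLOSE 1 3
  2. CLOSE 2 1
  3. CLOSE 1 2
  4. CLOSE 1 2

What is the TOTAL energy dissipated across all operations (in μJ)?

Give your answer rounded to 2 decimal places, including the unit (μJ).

Answer: 5.65 μJ

Derivation:
Initial: C1(4μF, Q=11μC, V=2.75V), C2(5μF, Q=14μC, V=2.80V), C3(5μF, Q=4μC, V=0.80V)
Op 1: CLOSE 1-3: Q_total=15.00, C_total=9.00, V=1.67; Q1=6.67, Q3=8.33; dissipated=4.225
Op 2: CLOSE 2-1: Q_total=20.67, C_total=9.00, V=2.30; Q2=11.48, Q1=9.19; dissipated=1.427
Op 3: CLOSE 1-2: Q_total=20.67, C_total=9.00, V=2.30; Q1=9.19, Q2=11.48; dissipated=0.000
Op 4: CLOSE 1-2: Q_total=20.67, C_total=9.00, V=2.30; Q1=9.19, Q2=11.48; dissipated=0.000
Total dissipated: 5.652 μJ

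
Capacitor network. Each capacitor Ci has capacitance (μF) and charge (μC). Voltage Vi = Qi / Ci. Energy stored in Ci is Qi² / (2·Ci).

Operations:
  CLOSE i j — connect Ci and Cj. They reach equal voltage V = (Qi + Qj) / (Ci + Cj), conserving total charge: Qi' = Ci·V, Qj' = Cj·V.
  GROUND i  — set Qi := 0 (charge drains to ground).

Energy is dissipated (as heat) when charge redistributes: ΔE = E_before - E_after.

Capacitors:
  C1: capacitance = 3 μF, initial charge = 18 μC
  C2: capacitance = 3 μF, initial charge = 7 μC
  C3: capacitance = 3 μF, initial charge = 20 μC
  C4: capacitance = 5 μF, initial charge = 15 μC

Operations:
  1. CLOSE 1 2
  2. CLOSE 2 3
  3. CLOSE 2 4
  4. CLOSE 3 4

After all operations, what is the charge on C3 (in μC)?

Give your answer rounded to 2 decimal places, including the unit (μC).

Answer: 13.42 μC

Derivation:
Initial: C1(3μF, Q=18μC, V=6.00V), C2(3μF, Q=7μC, V=2.33V), C3(3μF, Q=20μC, V=6.67V), C4(5μF, Q=15μC, V=3.00V)
Op 1: CLOSE 1-2: Q_total=25.00, C_total=6.00, V=4.17; Q1=12.50, Q2=12.50; dissipated=10.083
Op 2: CLOSE 2-3: Q_total=32.50, C_total=6.00, V=5.42; Q2=16.25, Q3=16.25; dissipated=4.688
Op 3: CLOSE 2-4: Q_total=31.25, C_total=8.00, V=3.91; Q2=11.72, Q4=19.53; dissipated=5.475
Op 4: CLOSE 3-4: Q_total=35.78, C_total=8.00, V=4.47; Q3=13.42, Q4=22.36; dissipated=2.139
Final charges: Q1=12.50, Q2=11.72, Q3=13.42, Q4=22.36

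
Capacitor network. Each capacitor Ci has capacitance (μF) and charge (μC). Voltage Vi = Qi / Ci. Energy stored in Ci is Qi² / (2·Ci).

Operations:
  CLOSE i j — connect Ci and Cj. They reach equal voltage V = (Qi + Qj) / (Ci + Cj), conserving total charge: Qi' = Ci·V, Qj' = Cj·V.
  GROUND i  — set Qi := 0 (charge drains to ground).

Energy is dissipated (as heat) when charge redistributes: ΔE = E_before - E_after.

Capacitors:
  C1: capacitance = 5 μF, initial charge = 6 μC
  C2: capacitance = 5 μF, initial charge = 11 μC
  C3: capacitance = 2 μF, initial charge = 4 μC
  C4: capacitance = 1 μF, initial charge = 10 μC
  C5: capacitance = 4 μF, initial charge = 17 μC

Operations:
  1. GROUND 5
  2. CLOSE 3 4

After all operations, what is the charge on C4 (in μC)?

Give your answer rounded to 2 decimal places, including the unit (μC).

Answer: 4.67 μC

Derivation:
Initial: C1(5μF, Q=6μC, V=1.20V), C2(5μF, Q=11μC, V=2.20V), C3(2μF, Q=4μC, V=2.00V), C4(1μF, Q=10μC, V=10.00V), C5(4μF, Q=17μC, V=4.25V)
Op 1: GROUND 5: Q5=0; energy lost=36.125
Op 2: CLOSE 3-4: Q_total=14.00, C_total=3.00, V=4.67; Q3=9.33, Q4=4.67; dissipated=21.333
Final charges: Q1=6.00, Q2=11.00, Q3=9.33, Q4=4.67, Q5=0.00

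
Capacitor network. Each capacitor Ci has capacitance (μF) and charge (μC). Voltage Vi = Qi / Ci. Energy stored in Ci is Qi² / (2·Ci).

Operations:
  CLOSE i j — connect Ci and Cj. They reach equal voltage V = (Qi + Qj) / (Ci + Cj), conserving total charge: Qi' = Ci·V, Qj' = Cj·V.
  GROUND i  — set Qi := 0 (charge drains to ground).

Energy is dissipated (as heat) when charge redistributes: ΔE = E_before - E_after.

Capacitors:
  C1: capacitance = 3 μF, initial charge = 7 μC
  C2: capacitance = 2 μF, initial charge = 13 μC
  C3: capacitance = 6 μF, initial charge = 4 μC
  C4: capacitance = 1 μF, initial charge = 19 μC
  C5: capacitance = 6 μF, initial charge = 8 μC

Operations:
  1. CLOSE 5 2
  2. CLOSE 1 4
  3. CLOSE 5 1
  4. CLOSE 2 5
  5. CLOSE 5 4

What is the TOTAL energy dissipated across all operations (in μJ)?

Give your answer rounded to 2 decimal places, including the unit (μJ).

Answer: 144.07 μJ

Derivation:
Initial: C1(3μF, Q=7μC, V=2.33V), C2(2μF, Q=13μC, V=6.50V), C3(6μF, Q=4μC, V=0.67V), C4(1μF, Q=19μC, V=19.00V), C5(6μF, Q=8μC, V=1.33V)
Op 1: CLOSE 5-2: Q_total=21.00, C_total=8.00, V=2.62; Q5=15.75, Q2=5.25; dissipated=20.021
Op 2: CLOSE 1-4: Q_total=26.00, C_total=4.00, V=6.50; Q1=19.50, Q4=6.50; dissipated=104.167
Op 3: CLOSE 5-1: Q_total=35.25, C_total=9.00, V=3.92; Q5=23.50, Q1=11.75; dissipated=15.016
Op 4: CLOSE 2-5: Q_total=28.75, C_total=8.00, V=3.59; Q2=7.19, Q5=21.56; dissipated=1.251
Op 5: CLOSE 5-4: Q_total=28.06, C_total=7.00, V=4.01; Q5=24.05, Q4=4.01; dissipated=3.620
Total dissipated: 144.074 μJ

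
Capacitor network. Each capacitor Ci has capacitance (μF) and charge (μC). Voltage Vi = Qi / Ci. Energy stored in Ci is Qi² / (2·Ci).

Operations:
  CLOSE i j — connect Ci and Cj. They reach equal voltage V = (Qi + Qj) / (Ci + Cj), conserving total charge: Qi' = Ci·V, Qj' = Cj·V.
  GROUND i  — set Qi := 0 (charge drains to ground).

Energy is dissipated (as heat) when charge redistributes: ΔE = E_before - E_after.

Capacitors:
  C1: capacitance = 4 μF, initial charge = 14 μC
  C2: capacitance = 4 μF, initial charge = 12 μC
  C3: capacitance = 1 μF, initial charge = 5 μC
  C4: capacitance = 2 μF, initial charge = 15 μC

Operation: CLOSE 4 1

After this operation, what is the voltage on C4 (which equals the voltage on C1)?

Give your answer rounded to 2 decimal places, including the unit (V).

Answer: 4.83 V

Derivation:
Initial: C1(4μF, Q=14μC, V=3.50V), C2(4μF, Q=12μC, V=3.00V), C3(1μF, Q=5μC, V=5.00V), C4(2μF, Q=15μC, V=7.50V)
Op 1: CLOSE 4-1: Q_total=29.00, C_total=6.00, V=4.83; Q4=9.67, Q1=19.33; dissipated=10.667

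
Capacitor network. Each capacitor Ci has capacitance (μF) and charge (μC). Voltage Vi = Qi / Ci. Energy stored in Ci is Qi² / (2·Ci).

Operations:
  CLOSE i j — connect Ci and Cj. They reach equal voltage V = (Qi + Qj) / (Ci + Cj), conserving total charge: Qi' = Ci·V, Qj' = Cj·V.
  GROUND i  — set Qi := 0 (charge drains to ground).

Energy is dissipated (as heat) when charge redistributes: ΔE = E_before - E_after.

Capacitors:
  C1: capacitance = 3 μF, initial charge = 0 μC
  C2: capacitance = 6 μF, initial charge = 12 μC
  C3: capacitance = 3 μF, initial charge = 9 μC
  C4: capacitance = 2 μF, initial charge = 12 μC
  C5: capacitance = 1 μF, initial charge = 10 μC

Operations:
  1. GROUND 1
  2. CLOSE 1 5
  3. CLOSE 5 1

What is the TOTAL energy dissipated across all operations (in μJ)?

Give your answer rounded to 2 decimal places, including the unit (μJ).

Answer: 37.50 μJ

Derivation:
Initial: C1(3μF, Q=0μC, V=0.00V), C2(6μF, Q=12μC, V=2.00V), C3(3μF, Q=9μC, V=3.00V), C4(2μF, Q=12μC, V=6.00V), C5(1μF, Q=10μC, V=10.00V)
Op 1: GROUND 1: Q1=0; energy lost=0.000
Op 2: CLOSE 1-5: Q_total=10.00, C_total=4.00, V=2.50; Q1=7.50, Q5=2.50; dissipated=37.500
Op 3: CLOSE 5-1: Q_total=10.00, C_total=4.00, V=2.50; Q5=2.50, Q1=7.50; dissipated=0.000
Total dissipated: 37.500 μJ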